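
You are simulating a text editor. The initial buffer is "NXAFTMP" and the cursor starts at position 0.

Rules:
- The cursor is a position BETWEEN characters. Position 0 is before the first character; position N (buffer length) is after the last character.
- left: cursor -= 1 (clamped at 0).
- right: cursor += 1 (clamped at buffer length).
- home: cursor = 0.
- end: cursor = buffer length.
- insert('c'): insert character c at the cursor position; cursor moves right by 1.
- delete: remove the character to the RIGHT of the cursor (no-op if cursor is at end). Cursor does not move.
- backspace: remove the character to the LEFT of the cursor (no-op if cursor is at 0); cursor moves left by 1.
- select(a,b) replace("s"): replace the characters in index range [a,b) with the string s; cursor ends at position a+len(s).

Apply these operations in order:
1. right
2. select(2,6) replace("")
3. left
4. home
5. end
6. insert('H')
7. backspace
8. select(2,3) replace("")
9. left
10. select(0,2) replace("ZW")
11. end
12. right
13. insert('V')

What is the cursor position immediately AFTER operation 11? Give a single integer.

Answer: 2

Derivation:
After op 1 (right): buf='NXAFTMP' cursor=1
After op 2 (select(2,6) replace("")): buf='NXP' cursor=2
After op 3 (left): buf='NXP' cursor=1
After op 4 (home): buf='NXP' cursor=0
After op 5 (end): buf='NXP' cursor=3
After op 6 (insert('H')): buf='NXPH' cursor=4
After op 7 (backspace): buf='NXP' cursor=3
After op 8 (select(2,3) replace("")): buf='NX' cursor=2
After op 9 (left): buf='NX' cursor=1
After op 10 (select(0,2) replace("ZW")): buf='ZW' cursor=2
After op 11 (end): buf='ZW' cursor=2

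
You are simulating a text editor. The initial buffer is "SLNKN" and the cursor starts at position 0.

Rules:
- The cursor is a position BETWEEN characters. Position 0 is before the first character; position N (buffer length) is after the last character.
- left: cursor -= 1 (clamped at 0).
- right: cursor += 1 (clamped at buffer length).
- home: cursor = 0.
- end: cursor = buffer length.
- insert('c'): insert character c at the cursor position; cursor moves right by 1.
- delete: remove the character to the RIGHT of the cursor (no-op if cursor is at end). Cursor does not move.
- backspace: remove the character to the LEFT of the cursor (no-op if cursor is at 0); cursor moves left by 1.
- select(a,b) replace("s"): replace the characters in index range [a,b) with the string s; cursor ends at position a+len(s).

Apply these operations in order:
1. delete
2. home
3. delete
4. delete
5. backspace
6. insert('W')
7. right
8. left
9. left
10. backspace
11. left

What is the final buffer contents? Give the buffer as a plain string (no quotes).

After op 1 (delete): buf='LNKN' cursor=0
After op 2 (home): buf='LNKN' cursor=0
After op 3 (delete): buf='NKN' cursor=0
After op 4 (delete): buf='KN' cursor=0
After op 5 (backspace): buf='KN' cursor=0
After op 6 (insert('W')): buf='WKN' cursor=1
After op 7 (right): buf='WKN' cursor=2
After op 8 (left): buf='WKN' cursor=1
After op 9 (left): buf='WKN' cursor=0
After op 10 (backspace): buf='WKN' cursor=0
After op 11 (left): buf='WKN' cursor=0

Answer: WKN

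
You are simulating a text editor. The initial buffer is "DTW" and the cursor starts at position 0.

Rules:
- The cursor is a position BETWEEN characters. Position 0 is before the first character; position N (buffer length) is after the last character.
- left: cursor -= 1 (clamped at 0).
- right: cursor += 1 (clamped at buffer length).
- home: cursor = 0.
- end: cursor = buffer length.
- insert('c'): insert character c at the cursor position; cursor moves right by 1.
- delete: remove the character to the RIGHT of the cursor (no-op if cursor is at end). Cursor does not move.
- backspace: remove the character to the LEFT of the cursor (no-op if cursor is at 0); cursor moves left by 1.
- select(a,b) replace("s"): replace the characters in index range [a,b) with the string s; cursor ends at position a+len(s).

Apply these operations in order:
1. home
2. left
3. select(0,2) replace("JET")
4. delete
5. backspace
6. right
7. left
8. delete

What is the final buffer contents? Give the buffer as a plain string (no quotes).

After op 1 (home): buf='DTW' cursor=0
After op 2 (left): buf='DTW' cursor=0
After op 3 (select(0,2) replace("JET")): buf='JETW' cursor=3
After op 4 (delete): buf='JET' cursor=3
After op 5 (backspace): buf='JE' cursor=2
After op 6 (right): buf='JE' cursor=2
After op 7 (left): buf='JE' cursor=1
After op 8 (delete): buf='J' cursor=1

Answer: J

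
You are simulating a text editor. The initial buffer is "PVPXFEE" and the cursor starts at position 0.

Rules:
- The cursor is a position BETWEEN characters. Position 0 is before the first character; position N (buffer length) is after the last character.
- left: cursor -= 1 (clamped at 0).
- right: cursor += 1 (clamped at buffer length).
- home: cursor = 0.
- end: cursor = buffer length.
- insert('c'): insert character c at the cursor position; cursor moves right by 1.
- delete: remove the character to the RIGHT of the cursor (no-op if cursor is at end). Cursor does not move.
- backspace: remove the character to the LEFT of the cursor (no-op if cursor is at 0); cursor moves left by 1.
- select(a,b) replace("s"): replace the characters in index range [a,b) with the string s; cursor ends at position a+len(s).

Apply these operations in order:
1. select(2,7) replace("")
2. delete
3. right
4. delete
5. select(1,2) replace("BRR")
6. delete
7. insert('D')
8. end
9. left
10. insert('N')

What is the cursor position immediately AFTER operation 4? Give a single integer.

Answer: 2

Derivation:
After op 1 (select(2,7) replace("")): buf='PV' cursor=2
After op 2 (delete): buf='PV' cursor=2
After op 3 (right): buf='PV' cursor=2
After op 4 (delete): buf='PV' cursor=2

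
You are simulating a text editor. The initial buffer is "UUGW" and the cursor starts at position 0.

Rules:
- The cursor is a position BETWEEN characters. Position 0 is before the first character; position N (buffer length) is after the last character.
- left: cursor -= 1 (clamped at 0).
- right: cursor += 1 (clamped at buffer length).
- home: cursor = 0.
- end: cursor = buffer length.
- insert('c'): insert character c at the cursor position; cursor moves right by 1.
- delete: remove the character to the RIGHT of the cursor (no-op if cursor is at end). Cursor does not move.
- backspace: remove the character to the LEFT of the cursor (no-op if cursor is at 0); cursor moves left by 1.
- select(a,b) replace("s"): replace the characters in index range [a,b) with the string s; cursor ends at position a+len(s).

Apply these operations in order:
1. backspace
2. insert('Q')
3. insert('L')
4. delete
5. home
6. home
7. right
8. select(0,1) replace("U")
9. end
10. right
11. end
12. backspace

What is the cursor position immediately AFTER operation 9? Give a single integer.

After op 1 (backspace): buf='UUGW' cursor=0
After op 2 (insert('Q')): buf='QUUGW' cursor=1
After op 3 (insert('L')): buf='QLUUGW' cursor=2
After op 4 (delete): buf='QLUGW' cursor=2
After op 5 (home): buf='QLUGW' cursor=0
After op 6 (home): buf='QLUGW' cursor=0
After op 7 (right): buf='QLUGW' cursor=1
After op 8 (select(0,1) replace("U")): buf='ULUGW' cursor=1
After op 9 (end): buf='ULUGW' cursor=5

Answer: 5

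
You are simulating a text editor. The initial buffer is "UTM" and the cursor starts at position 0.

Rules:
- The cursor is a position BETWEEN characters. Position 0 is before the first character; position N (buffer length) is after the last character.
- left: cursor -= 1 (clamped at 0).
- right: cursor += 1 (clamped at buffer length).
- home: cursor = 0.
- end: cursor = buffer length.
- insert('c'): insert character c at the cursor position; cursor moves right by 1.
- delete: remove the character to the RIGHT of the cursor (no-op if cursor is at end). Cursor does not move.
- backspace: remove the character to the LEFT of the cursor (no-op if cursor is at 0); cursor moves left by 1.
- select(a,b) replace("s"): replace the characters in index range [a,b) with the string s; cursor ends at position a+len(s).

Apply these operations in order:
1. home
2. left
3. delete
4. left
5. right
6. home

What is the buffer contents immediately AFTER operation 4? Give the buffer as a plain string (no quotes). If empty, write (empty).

Answer: TM

Derivation:
After op 1 (home): buf='UTM' cursor=0
After op 2 (left): buf='UTM' cursor=0
After op 3 (delete): buf='TM' cursor=0
After op 4 (left): buf='TM' cursor=0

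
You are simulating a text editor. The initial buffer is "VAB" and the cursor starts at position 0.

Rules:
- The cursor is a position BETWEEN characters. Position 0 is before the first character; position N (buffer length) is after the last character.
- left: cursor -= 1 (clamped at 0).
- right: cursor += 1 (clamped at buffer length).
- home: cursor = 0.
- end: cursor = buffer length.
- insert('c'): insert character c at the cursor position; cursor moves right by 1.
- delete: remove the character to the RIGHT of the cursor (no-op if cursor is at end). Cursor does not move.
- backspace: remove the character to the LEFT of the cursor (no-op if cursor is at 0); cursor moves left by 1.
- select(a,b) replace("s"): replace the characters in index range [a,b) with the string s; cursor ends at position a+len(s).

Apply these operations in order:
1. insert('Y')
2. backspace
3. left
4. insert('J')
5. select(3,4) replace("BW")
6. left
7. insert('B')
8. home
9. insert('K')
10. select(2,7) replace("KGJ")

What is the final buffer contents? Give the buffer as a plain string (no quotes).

Answer: KJKGJ

Derivation:
After op 1 (insert('Y')): buf='YVAB' cursor=1
After op 2 (backspace): buf='VAB' cursor=0
After op 3 (left): buf='VAB' cursor=0
After op 4 (insert('J')): buf='JVAB' cursor=1
After op 5 (select(3,4) replace("BW")): buf='JVABW' cursor=5
After op 6 (left): buf='JVABW' cursor=4
After op 7 (insert('B')): buf='JVABBW' cursor=5
After op 8 (home): buf='JVABBW' cursor=0
After op 9 (insert('K')): buf='KJVABBW' cursor=1
After op 10 (select(2,7) replace("KGJ")): buf='KJKGJ' cursor=5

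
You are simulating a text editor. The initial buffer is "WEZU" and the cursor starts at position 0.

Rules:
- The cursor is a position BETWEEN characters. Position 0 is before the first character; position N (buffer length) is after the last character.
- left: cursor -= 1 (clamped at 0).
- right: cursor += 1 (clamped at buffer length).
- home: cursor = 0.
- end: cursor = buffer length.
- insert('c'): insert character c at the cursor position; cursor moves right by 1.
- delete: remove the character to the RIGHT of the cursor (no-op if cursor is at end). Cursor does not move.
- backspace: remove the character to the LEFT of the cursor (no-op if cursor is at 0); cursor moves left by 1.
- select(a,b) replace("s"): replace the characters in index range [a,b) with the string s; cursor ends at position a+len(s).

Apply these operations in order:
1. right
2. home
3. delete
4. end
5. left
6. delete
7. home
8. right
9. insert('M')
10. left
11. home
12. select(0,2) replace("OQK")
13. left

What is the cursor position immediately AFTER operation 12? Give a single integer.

After op 1 (right): buf='WEZU' cursor=1
After op 2 (home): buf='WEZU' cursor=0
After op 3 (delete): buf='EZU' cursor=0
After op 4 (end): buf='EZU' cursor=3
After op 5 (left): buf='EZU' cursor=2
After op 6 (delete): buf='EZ' cursor=2
After op 7 (home): buf='EZ' cursor=0
After op 8 (right): buf='EZ' cursor=1
After op 9 (insert('M')): buf='EMZ' cursor=2
After op 10 (left): buf='EMZ' cursor=1
After op 11 (home): buf='EMZ' cursor=0
After op 12 (select(0,2) replace("OQK")): buf='OQKZ' cursor=3

Answer: 3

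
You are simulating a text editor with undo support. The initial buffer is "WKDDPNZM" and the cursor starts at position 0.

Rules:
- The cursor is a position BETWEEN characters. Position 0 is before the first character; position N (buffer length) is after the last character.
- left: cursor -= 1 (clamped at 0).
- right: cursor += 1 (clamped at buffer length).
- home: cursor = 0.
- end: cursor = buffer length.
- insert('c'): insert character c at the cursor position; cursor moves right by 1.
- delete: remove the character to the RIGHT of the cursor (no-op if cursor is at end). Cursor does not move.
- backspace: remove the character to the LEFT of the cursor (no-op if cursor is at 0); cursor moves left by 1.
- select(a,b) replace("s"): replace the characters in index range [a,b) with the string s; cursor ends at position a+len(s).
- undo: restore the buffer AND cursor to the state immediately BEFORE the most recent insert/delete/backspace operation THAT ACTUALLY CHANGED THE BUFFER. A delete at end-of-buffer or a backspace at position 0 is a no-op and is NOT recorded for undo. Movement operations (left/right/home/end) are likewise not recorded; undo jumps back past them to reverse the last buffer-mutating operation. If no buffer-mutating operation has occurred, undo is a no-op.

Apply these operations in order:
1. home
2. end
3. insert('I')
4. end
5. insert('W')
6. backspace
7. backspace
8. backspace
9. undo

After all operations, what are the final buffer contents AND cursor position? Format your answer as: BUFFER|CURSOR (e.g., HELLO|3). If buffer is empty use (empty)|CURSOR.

After op 1 (home): buf='WKDDPNZM' cursor=0
After op 2 (end): buf='WKDDPNZM' cursor=8
After op 3 (insert('I')): buf='WKDDPNZMI' cursor=9
After op 4 (end): buf='WKDDPNZMI' cursor=9
After op 5 (insert('W')): buf='WKDDPNZMIW' cursor=10
After op 6 (backspace): buf='WKDDPNZMI' cursor=9
After op 7 (backspace): buf='WKDDPNZM' cursor=8
After op 8 (backspace): buf='WKDDPNZ' cursor=7
After op 9 (undo): buf='WKDDPNZM' cursor=8

Answer: WKDDPNZM|8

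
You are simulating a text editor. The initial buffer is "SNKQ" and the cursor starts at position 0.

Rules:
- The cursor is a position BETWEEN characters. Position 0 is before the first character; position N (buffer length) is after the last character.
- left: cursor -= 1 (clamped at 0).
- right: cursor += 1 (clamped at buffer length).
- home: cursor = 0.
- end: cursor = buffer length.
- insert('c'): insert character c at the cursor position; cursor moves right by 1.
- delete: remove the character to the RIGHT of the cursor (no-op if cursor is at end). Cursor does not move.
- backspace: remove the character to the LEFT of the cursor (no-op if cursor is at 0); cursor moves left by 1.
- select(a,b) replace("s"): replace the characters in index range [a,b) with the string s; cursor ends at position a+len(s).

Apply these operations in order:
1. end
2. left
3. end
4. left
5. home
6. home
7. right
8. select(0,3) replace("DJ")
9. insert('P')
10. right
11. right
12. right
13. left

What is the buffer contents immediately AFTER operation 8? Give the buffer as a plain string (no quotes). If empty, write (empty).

After op 1 (end): buf='SNKQ' cursor=4
After op 2 (left): buf='SNKQ' cursor=3
After op 3 (end): buf='SNKQ' cursor=4
After op 4 (left): buf='SNKQ' cursor=3
After op 5 (home): buf='SNKQ' cursor=0
After op 6 (home): buf='SNKQ' cursor=0
After op 7 (right): buf='SNKQ' cursor=1
After op 8 (select(0,3) replace("DJ")): buf='DJQ' cursor=2

Answer: DJQ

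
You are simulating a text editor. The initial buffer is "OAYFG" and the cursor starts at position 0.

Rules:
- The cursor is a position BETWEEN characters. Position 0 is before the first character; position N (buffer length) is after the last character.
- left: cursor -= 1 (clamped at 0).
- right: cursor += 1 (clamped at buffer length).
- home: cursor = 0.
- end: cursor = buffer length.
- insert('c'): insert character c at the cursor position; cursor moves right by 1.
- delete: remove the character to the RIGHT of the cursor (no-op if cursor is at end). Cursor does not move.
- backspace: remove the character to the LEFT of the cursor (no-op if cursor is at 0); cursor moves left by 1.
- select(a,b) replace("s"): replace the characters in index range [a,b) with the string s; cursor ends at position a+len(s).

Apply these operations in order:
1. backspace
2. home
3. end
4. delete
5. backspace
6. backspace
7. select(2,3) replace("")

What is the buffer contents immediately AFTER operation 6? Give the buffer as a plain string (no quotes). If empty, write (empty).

After op 1 (backspace): buf='OAYFG' cursor=0
After op 2 (home): buf='OAYFG' cursor=0
After op 3 (end): buf='OAYFG' cursor=5
After op 4 (delete): buf='OAYFG' cursor=5
After op 5 (backspace): buf='OAYF' cursor=4
After op 6 (backspace): buf='OAY' cursor=3

Answer: OAY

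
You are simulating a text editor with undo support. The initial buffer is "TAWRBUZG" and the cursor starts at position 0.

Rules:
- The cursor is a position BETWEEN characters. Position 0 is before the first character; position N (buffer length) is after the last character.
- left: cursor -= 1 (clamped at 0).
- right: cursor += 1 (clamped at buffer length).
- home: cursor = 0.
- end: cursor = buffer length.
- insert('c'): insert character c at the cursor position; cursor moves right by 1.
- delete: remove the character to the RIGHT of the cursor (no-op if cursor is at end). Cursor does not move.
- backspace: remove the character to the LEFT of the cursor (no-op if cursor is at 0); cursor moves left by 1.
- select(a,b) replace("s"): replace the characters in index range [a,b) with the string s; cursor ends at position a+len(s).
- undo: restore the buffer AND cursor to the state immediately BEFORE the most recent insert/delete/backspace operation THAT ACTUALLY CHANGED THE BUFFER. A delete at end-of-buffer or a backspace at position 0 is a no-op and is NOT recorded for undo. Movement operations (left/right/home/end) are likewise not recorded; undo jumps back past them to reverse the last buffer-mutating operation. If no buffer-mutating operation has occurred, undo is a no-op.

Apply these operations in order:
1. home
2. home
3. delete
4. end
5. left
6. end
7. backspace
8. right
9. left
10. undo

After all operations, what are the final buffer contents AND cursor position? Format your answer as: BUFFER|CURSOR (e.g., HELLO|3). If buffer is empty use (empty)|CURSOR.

After op 1 (home): buf='TAWRBUZG' cursor=0
After op 2 (home): buf='TAWRBUZG' cursor=0
After op 3 (delete): buf='AWRBUZG' cursor=0
After op 4 (end): buf='AWRBUZG' cursor=7
After op 5 (left): buf='AWRBUZG' cursor=6
After op 6 (end): buf='AWRBUZG' cursor=7
After op 7 (backspace): buf='AWRBUZ' cursor=6
After op 8 (right): buf='AWRBUZ' cursor=6
After op 9 (left): buf='AWRBUZ' cursor=5
After op 10 (undo): buf='AWRBUZG' cursor=7

Answer: AWRBUZG|7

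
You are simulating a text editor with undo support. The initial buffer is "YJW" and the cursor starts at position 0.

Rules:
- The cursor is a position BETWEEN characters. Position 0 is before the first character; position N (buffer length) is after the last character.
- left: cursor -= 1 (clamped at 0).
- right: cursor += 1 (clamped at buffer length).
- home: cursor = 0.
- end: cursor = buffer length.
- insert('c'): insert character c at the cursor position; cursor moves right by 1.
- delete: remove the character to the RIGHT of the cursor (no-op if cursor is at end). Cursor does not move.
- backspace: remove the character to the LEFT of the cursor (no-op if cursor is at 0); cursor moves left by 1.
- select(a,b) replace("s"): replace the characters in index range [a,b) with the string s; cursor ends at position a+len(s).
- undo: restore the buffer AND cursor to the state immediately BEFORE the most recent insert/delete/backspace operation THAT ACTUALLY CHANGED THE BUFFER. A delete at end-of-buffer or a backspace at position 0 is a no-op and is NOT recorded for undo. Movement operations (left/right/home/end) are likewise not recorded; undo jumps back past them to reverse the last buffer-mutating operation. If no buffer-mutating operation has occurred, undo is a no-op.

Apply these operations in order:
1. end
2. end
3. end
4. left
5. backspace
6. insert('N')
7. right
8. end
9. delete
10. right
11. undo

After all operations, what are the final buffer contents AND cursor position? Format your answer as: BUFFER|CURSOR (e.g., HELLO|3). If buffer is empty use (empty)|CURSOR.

Answer: YW|1

Derivation:
After op 1 (end): buf='YJW' cursor=3
After op 2 (end): buf='YJW' cursor=3
After op 3 (end): buf='YJW' cursor=3
After op 4 (left): buf='YJW' cursor=2
After op 5 (backspace): buf='YW' cursor=1
After op 6 (insert('N')): buf='YNW' cursor=2
After op 7 (right): buf='YNW' cursor=3
After op 8 (end): buf='YNW' cursor=3
After op 9 (delete): buf='YNW' cursor=3
After op 10 (right): buf='YNW' cursor=3
After op 11 (undo): buf='YW' cursor=1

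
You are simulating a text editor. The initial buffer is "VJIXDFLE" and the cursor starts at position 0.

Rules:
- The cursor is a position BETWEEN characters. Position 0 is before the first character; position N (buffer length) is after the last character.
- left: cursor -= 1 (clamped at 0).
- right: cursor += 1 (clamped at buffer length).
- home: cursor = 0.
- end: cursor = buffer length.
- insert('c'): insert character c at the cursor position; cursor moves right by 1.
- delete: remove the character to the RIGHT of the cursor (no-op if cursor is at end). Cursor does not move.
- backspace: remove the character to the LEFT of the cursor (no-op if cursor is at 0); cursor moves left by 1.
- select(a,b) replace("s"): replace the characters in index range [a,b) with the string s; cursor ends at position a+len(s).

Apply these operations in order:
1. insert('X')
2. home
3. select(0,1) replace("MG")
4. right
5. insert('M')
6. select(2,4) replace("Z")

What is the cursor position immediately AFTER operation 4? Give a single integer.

After op 1 (insert('X')): buf='XVJIXDFLE' cursor=1
After op 2 (home): buf='XVJIXDFLE' cursor=0
After op 3 (select(0,1) replace("MG")): buf='MGVJIXDFLE' cursor=2
After op 4 (right): buf='MGVJIXDFLE' cursor=3

Answer: 3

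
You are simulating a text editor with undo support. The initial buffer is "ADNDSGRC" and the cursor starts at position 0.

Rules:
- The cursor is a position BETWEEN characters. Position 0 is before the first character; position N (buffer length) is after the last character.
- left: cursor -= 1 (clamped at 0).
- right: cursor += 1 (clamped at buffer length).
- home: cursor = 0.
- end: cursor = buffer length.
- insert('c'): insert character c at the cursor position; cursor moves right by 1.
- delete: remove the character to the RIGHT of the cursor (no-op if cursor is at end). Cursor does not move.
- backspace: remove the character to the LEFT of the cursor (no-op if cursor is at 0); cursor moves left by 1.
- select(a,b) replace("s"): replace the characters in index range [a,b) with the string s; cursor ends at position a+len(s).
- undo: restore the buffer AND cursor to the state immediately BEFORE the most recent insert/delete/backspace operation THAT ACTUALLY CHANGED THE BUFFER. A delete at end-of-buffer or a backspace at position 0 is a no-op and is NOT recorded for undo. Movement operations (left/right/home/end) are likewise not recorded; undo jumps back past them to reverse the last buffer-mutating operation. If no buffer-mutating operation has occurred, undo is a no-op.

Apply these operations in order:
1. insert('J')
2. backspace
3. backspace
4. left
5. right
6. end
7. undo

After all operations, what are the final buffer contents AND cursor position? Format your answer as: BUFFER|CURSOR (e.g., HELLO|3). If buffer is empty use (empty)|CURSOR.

Answer: JADNDSGRC|1

Derivation:
After op 1 (insert('J')): buf='JADNDSGRC' cursor=1
After op 2 (backspace): buf='ADNDSGRC' cursor=0
After op 3 (backspace): buf='ADNDSGRC' cursor=0
After op 4 (left): buf='ADNDSGRC' cursor=0
After op 5 (right): buf='ADNDSGRC' cursor=1
After op 6 (end): buf='ADNDSGRC' cursor=8
After op 7 (undo): buf='JADNDSGRC' cursor=1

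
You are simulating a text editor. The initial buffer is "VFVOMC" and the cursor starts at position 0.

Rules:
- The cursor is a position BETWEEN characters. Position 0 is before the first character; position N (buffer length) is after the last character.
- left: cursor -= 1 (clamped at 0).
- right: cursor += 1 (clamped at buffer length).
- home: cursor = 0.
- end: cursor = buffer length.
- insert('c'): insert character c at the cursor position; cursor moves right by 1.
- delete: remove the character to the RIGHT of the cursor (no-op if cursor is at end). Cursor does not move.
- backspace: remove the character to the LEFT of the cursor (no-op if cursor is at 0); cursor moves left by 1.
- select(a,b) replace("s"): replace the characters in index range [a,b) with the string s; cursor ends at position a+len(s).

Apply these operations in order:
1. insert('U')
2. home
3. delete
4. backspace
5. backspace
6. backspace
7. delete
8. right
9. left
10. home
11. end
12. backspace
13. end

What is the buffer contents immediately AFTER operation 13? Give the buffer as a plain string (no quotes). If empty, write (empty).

After op 1 (insert('U')): buf='UVFVOMC' cursor=1
After op 2 (home): buf='UVFVOMC' cursor=0
After op 3 (delete): buf='VFVOMC' cursor=0
After op 4 (backspace): buf='VFVOMC' cursor=0
After op 5 (backspace): buf='VFVOMC' cursor=0
After op 6 (backspace): buf='VFVOMC' cursor=0
After op 7 (delete): buf='FVOMC' cursor=0
After op 8 (right): buf='FVOMC' cursor=1
After op 9 (left): buf='FVOMC' cursor=0
After op 10 (home): buf='FVOMC' cursor=0
After op 11 (end): buf='FVOMC' cursor=5
After op 12 (backspace): buf='FVOM' cursor=4
After op 13 (end): buf='FVOM' cursor=4

Answer: FVOM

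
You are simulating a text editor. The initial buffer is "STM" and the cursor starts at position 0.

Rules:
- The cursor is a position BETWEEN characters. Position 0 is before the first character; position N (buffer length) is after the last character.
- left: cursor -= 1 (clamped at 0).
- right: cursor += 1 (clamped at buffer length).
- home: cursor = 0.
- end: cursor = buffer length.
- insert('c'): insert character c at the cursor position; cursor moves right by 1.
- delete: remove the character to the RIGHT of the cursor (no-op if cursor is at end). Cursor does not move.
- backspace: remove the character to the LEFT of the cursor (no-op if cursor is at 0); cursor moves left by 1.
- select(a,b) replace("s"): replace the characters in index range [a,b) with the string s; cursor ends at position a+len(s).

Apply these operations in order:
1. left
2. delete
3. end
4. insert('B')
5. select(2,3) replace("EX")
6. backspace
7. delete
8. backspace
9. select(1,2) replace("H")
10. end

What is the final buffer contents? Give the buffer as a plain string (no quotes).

Answer: TH

Derivation:
After op 1 (left): buf='STM' cursor=0
After op 2 (delete): buf='TM' cursor=0
After op 3 (end): buf='TM' cursor=2
After op 4 (insert('B')): buf='TMB' cursor=3
After op 5 (select(2,3) replace("EX")): buf='TMEX' cursor=4
After op 6 (backspace): buf='TME' cursor=3
After op 7 (delete): buf='TME' cursor=3
After op 8 (backspace): buf='TM' cursor=2
After op 9 (select(1,2) replace("H")): buf='TH' cursor=2
After op 10 (end): buf='TH' cursor=2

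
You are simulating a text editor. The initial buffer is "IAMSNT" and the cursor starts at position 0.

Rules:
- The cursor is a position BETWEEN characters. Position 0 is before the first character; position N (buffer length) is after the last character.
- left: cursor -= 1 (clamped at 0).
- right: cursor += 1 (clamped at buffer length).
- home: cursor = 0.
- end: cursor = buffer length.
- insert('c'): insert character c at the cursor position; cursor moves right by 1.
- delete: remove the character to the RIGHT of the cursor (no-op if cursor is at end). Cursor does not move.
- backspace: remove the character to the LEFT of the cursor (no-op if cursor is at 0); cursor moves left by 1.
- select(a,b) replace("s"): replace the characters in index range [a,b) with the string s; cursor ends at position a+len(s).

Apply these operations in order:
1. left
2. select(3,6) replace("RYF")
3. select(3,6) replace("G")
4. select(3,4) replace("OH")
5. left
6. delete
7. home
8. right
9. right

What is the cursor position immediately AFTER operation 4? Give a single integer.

After op 1 (left): buf='IAMSNT' cursor=0
After op 2 (select(3,6) replace("RYF")): buf='IAMRYF' cursor=6
After op 3 (select(3,6) replace("G")): buf='IAMG' cursor=4
After op 4 (select(3,4) replace("OH")): buf='IAMOH' cursor=5

Answer: 5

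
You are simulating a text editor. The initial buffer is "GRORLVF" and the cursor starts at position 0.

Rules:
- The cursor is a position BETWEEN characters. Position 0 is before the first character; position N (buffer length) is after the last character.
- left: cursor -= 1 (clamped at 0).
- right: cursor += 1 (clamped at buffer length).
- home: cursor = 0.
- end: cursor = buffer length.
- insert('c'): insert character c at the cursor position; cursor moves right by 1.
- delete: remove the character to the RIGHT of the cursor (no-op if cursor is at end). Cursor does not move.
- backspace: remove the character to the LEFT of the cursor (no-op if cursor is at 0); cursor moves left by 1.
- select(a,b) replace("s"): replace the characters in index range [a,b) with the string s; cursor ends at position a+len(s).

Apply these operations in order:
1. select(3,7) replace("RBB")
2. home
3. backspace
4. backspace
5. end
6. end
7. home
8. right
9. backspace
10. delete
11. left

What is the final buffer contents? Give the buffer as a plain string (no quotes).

Answer: ORBB

Derivation:
After op 1 (select(3,7) replace("RBB")): buf='GRORBB' cursor=6
After op 2 (home): buf='GRORBB' cursor=0
After op 3 (backspace): buf='GRORBB' cursor=0
After op 4 (backspace): buf='GRORBB' cursor=0
After op 5 (end): buf='GRORBB' cursor=6
After op 6 (end): buf='GRORBB' cursor=6
After op 7 (home): buf='GRORBB' cursor=0
After op 8 (right): buf='GRORBB' cursor=1
After op 9 (backspace): buf='RORBB' cursor=0
After op 10 (delete): buf='ORBB' cursor=0
After op 11 (left): buf='ORBB' cursor=0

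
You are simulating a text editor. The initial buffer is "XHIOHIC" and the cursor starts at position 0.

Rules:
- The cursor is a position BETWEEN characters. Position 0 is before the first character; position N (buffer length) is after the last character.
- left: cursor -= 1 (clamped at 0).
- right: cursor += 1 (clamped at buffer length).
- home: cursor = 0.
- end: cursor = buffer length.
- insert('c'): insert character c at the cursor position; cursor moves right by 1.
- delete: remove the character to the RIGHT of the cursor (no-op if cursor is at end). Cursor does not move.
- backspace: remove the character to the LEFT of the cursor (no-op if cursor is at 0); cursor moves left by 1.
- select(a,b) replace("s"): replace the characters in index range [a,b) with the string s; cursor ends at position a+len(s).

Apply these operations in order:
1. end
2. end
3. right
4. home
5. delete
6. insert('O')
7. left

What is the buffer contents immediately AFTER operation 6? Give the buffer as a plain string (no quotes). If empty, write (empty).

Answer: OHIOHIC

Derivation:
After op 1 (end): buf='XHIOHIC' cursor=7
After op 2 (end): buf='XHIOHIC' cursor=7
After op 3 (right): buf='XHIOHIC' cursor=7
After op 4 (home): buf='XHIOHIC' cursor=0
After op 5 (delete): buf='HIOHIC' cursor=0
After op 6 (insert('O')): buf='OHIOHIC' cursor=1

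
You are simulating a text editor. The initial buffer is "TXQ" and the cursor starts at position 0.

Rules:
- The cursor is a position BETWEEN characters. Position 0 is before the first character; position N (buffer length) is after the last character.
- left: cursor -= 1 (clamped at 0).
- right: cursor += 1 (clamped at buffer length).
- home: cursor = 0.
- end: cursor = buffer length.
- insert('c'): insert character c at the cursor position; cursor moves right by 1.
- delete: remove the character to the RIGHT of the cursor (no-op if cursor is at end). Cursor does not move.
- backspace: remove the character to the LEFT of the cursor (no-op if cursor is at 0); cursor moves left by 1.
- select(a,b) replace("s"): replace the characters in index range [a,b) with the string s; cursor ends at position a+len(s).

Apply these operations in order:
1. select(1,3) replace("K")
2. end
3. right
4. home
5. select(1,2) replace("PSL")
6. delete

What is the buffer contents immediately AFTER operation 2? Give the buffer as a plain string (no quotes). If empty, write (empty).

Answer: TK

Derivation:
After op 1 (select(1,3) replace("K")): buf='TK' cursor=2
After op 2 (end): buf='TK' cursor=2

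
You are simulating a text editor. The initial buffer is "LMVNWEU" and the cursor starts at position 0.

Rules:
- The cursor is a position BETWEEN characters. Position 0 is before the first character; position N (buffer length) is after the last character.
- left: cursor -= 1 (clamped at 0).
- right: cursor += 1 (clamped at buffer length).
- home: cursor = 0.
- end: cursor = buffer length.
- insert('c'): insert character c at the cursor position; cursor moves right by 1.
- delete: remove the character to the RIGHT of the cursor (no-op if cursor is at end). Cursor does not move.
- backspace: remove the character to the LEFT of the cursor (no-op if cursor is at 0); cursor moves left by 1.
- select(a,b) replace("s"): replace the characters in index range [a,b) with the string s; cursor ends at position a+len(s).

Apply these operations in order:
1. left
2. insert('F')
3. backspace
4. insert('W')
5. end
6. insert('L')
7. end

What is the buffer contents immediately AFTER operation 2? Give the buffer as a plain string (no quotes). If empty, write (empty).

Answer: FLMVNWEU

Derivation:
After op 1 (left): buf='LMVNWEU' cursor=0
After op 2 (insert('F')): buf='FLMVNWEU' cursor=1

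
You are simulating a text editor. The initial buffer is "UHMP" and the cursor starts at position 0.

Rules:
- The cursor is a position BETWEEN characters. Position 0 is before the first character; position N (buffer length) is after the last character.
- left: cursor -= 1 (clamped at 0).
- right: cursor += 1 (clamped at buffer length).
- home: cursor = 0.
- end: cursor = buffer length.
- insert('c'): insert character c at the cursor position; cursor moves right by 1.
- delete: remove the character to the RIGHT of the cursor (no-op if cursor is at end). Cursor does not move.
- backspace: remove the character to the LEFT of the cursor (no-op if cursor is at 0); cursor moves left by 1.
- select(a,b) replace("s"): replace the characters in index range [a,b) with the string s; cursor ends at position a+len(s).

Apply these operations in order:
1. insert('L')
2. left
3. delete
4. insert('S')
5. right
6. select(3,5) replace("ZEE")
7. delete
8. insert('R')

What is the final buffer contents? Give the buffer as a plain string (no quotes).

After op 1 (insert('L')): buf='LUHMP' cursor=1
After op 2 (left): buf='LUHMP' cursor=0
After op 3 (delete): buf='UHMP' cursor=0
After op 4 (insert('S')): buf='SUHMP' cursor=1
After op 5 (right): buf='SUHMP' cursor=2
After op 6 (select(3,5) replace("ZEE")): buf='SUHZEE' cursor=6
After op 7 (delete): buf='SUHZEE' cursor=6
After op 8 (insert('R')): buf='SUHZEER' cursor=7

Answer: SUHZEER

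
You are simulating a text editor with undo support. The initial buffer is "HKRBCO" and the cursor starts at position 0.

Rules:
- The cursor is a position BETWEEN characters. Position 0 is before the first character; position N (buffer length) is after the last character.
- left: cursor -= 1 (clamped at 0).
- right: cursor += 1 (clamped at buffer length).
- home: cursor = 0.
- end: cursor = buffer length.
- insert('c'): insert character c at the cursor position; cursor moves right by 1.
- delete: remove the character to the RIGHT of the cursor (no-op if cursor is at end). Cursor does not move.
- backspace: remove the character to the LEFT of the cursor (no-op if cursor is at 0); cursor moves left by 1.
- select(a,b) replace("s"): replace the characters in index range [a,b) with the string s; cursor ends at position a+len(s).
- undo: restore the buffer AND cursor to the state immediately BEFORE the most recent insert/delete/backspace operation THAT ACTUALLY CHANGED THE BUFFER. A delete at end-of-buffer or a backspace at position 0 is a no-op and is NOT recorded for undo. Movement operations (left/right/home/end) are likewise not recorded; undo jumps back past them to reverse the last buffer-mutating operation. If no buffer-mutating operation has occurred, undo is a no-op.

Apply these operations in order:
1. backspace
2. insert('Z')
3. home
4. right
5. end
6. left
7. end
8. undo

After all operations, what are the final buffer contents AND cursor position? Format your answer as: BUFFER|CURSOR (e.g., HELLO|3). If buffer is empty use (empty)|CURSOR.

Answer: HKRBCO|0

Derivation:
After op 1 (backspace): buf='HKRBCO' cursor=0
After op 2 (insert('Z')): buf='ZHKRBCO' cursor=1
After op 3 (home): buf='ZHKRBCO' cursor=0
After op 4 (right): buf='ZHKRBCO' cursor=1
After op 5 (end): buf='ZHKRBCO' cursor=7
After op 6 (left): buf='ZHKRBCO' cursor=6
After op 7 (end): buf='ZHKRBCO' cursor=7
After op 8 (undo): buf='HKRBCO' cursor=0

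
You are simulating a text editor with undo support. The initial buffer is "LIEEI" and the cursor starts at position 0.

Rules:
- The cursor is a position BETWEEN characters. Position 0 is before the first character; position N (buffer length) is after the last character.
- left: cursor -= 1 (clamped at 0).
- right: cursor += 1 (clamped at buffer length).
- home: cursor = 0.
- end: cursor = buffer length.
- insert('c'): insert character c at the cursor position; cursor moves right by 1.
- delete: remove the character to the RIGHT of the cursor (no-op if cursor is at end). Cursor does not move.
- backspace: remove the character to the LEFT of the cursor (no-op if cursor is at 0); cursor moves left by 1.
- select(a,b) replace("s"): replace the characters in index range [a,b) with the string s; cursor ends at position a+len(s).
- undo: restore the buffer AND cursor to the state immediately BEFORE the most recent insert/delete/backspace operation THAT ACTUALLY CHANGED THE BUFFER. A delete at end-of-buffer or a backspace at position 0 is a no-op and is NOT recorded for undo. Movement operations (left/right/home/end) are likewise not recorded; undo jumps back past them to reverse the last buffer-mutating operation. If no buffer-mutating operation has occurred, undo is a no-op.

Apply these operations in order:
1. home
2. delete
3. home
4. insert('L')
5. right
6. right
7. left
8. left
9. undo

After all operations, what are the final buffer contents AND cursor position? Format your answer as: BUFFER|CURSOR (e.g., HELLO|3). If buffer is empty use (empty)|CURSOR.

Answer: IEEI|0

Derivation:
After op 1 (home): buf='LIEEI' cursor=0
After op 2 (delete): buf='IEEI' cursor=0
After op 3 (home): buf='IEEI' cursor=0
After op 4 (insert('L')): buf='LIEEI' cursor=1
After op 5 (right): buf='LIEEI' cursor=2
After op 6 (right): buf='LIEEI' cursor=3
After op 7 (left): buf='LIEEI' cursor=2
After op 8 (left): buf='LIEEI' cursor=1
After op 9 (undo): buf='IEEI' cursor=0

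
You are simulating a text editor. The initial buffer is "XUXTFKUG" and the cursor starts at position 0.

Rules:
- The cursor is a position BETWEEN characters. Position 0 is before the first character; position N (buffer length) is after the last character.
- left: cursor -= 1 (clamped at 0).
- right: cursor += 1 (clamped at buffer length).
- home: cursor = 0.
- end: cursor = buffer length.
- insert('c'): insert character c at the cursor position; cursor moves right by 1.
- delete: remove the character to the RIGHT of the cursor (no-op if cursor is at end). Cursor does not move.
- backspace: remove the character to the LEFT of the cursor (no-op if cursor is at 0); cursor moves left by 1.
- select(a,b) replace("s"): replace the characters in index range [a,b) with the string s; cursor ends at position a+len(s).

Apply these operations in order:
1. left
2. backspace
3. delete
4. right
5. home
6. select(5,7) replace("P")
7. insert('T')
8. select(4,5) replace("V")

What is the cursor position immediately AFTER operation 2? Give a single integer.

Answer: 0

Derivation:
After op 1 (left): buf='XUXTFKUG' cursor=0
After op 2 (backspace): buf='XUXTFKUG' cursor=0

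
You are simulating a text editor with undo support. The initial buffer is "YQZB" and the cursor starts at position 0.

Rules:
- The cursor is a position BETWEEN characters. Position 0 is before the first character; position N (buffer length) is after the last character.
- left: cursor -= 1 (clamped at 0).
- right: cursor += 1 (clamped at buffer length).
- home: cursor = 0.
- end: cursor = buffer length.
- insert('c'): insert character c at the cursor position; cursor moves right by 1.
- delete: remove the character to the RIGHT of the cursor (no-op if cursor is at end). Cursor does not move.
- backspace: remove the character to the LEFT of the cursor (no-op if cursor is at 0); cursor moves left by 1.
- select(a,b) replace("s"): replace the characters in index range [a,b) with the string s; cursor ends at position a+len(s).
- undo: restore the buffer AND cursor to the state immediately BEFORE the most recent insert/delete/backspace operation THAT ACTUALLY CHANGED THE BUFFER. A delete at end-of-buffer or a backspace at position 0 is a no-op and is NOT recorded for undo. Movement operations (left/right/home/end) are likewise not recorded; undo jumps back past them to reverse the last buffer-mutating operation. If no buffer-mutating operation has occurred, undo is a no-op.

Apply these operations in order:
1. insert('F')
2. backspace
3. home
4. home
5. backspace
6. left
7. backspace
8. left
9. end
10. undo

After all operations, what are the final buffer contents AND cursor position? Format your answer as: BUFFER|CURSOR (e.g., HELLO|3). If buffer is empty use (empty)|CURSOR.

After op 1 (insert('F')): buf='FYQZB' cursor=1
After op 2 (backspace): buf='YQZB' cursor=0
After op 3 (home): buf='YQZB' cursor=0
After op 4 (home): buf='YQZB' cursor=0
After op 5 (backspace): buf='YQZB' cursor=0
After op 6 (left): buf='YQZB' cursor=0
After op 7 (backspace): buf='YQZB' cursor=0
After op 8 (left): buf='YQZB' cursor=0
After op 9 (end): buf='YQZB' cursor=4
After op 10 (undo): buf='FYQZB' cursor=1

Answer: FYQZB|1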